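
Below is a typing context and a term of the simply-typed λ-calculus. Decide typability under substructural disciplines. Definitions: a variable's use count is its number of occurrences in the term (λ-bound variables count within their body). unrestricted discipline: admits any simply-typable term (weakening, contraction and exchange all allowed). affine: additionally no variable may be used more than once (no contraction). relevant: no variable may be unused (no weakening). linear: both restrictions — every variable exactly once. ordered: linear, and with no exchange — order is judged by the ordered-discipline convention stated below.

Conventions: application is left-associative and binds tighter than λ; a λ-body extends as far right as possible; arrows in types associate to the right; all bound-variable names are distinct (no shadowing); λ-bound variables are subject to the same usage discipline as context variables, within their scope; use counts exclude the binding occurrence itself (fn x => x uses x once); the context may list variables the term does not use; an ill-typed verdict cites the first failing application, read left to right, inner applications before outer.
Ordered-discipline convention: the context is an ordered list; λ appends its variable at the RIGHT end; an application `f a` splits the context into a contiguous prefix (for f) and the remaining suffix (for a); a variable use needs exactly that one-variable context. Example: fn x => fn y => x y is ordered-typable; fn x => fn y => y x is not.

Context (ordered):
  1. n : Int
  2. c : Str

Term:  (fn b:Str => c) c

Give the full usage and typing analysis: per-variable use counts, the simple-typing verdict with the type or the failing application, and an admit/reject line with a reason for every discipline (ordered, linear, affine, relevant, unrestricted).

use counts: n: 0, c: 2, b (λ-bound): 0
left-to-right use order: c, c
typing: well-typed — term : Str
ordered: ✗ — needs contraction — c ×2; n, b left unused
linear: ✗ — needs contraction — c ×2; n, b left unused
affine: ✗ — needs contraction — c ×2
relevant: ✗ — n, b left unused
unrestricted: ✓ — type-checks (Str) and nothing is barred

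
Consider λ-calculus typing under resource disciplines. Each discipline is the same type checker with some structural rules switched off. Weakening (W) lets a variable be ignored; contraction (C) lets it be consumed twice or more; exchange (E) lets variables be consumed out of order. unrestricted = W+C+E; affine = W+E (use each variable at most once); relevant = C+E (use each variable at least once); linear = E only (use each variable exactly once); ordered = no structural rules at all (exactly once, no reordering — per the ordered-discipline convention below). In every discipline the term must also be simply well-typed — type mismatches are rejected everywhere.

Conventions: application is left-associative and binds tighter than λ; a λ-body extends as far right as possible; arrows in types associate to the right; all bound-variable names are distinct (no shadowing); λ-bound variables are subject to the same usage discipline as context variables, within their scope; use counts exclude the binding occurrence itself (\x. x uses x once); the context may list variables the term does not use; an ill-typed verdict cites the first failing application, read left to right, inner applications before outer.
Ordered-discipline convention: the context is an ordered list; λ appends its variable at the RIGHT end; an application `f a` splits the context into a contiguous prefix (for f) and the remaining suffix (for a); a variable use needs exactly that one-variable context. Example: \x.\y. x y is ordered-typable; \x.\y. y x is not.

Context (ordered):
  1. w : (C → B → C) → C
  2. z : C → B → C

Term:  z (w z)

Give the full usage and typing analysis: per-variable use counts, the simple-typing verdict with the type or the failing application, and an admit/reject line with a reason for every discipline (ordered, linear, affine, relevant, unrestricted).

counts: w=1; z=2
use order (left to right): z, w, z
typing: ✓ — B → C
ordered: ✗ — z ×2 used more than once (contraction)
linear: ✗ — z ×2 used more than once (contraction)
affine: ✗ — z ×2 used more than once (contraction)
relevant: ✓ — none of w, z goes unused
unrestricted: ✓ — simply typable at B → C; W, C, E all held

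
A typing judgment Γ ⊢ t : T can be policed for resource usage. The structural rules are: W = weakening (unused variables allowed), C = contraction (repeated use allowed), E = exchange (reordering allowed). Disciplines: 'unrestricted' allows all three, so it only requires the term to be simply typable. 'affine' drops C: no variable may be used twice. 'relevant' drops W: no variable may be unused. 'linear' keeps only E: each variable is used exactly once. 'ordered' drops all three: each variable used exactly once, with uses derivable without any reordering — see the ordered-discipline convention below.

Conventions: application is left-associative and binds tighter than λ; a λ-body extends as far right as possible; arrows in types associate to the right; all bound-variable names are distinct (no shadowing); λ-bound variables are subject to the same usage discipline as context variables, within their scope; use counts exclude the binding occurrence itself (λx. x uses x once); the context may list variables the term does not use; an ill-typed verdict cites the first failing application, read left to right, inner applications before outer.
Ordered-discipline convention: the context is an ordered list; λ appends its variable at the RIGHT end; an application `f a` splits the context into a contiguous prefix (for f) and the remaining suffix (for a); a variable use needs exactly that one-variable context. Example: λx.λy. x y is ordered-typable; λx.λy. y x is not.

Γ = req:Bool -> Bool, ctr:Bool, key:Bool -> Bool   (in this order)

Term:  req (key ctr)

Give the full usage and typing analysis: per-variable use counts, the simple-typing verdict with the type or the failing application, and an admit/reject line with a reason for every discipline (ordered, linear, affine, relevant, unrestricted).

counts: req ×1, ctr ×1, key ×1
use order (left to right): req, key, ctr
typing: well-typed — term : Bool
ordered ✗ (no ordered split (uses run req, key, ctr))
linear ✓ (exactly-once usage across req, ctr, key)
affine ✓ (req, ctr, key: no repeats, contraction unneeded)
relevant ✓ (at least one use each (req, ctr, key))
unrestricted ✓ (well-typed at Bool; no restrictions here)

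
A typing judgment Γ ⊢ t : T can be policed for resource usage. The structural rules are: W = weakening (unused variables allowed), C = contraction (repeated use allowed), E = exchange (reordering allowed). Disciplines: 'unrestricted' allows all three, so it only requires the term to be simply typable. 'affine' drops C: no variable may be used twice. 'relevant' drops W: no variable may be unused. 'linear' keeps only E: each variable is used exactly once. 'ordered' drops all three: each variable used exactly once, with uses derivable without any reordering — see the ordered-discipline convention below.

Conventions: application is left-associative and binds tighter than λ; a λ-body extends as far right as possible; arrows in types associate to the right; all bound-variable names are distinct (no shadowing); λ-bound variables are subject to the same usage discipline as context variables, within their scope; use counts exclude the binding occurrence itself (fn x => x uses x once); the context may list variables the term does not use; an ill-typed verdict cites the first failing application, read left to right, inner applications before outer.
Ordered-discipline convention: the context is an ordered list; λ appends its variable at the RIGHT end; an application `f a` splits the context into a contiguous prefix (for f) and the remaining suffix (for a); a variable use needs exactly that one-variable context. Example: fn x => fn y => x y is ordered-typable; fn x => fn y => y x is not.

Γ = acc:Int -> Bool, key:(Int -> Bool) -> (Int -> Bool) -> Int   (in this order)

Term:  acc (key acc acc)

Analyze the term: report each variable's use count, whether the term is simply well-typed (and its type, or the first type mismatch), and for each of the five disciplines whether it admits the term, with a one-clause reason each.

variable uses: acc=3, key=1
order of uses: acc, key, acc, acc
typing: ✓ — Bool
ordered: ✗, acc ×3 used more than once (contraction)
linear: ✗, acc ×3 used more than once (contraction)
affine: ✗, acc ×3 used more than once (contraction)
relevant: ✓, none of acc, key goes unused
unrestricted: ✓, typability at Bool is all that's needed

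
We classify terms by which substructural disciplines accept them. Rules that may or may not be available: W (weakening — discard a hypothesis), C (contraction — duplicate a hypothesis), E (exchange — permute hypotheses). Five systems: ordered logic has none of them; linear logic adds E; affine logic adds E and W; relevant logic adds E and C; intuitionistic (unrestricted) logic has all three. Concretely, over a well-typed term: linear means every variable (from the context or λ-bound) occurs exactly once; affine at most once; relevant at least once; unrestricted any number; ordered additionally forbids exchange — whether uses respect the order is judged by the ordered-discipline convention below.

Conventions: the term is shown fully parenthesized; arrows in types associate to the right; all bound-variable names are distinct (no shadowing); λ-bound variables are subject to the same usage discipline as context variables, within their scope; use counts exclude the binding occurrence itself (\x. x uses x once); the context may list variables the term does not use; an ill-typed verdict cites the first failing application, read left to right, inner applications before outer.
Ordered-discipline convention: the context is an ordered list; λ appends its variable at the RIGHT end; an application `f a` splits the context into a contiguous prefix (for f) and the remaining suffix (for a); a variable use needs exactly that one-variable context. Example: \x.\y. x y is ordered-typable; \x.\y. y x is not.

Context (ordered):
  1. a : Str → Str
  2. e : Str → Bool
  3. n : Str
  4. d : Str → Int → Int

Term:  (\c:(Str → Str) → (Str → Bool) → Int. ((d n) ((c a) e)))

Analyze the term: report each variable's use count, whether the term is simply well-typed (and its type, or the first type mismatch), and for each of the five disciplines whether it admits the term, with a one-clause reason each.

use counts: a: 1, e: 1, n: 1, d: 1, c [bound]: 1
order of uses: d, n, c, a, e
typing: well-typed — term : ((Str → Str) → (Str → Bool) → Int) → Int
ordered: ✗ — no contiguous prefix/suffix split fits d, n, c, a, e
linear: ✓ — a, e, n, d, c: one use apiece
affine: ✓ — a, e, n, d, c: no repeats, contraction unneeded
relevant: ✓ — none of a, e, n, d, c goes unused
unrestricted: ✓ — simply typable at ((Str → Str) → (Str → Bool) → Int) → Int; W, C, E all held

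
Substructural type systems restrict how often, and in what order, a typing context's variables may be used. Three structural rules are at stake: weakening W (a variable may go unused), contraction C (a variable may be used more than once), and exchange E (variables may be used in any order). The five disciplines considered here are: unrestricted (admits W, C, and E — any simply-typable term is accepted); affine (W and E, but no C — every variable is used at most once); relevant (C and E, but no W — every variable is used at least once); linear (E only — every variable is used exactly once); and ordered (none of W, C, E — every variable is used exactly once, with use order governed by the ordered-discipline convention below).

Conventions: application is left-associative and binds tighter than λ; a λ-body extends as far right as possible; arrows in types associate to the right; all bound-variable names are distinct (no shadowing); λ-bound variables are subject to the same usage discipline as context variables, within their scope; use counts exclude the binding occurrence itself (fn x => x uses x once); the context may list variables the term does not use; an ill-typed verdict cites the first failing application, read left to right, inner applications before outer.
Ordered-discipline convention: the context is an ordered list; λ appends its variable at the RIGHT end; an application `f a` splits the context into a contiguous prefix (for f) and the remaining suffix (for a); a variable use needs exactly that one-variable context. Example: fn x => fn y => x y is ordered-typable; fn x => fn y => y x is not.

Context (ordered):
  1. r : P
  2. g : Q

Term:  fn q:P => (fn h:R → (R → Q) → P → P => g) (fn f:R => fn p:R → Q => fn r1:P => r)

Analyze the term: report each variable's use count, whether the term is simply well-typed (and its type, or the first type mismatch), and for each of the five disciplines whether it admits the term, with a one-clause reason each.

use counts: r=1, g=1, q (λ-bound)=0, h (λ-bound)=0, f (λ-bound)=0, p (λ-bound)=0, r1 (λ-bound)=0
left-to-right use order: g, r
typing: well-typed — term : P → Q
ordered: ✗ — unused: q, h, f, p, r1 — weakening required
linear: ✗ — unused: q, h, f, p, r1 — weakening required
affine: ✓ — at most one use each (r, g, q, h, f, p, r1)
relevant: ✗ — unused: q, h, f, p, r1 — weakening required
unrestricted: ✓ — type-checks (P → Q) and nothing is barred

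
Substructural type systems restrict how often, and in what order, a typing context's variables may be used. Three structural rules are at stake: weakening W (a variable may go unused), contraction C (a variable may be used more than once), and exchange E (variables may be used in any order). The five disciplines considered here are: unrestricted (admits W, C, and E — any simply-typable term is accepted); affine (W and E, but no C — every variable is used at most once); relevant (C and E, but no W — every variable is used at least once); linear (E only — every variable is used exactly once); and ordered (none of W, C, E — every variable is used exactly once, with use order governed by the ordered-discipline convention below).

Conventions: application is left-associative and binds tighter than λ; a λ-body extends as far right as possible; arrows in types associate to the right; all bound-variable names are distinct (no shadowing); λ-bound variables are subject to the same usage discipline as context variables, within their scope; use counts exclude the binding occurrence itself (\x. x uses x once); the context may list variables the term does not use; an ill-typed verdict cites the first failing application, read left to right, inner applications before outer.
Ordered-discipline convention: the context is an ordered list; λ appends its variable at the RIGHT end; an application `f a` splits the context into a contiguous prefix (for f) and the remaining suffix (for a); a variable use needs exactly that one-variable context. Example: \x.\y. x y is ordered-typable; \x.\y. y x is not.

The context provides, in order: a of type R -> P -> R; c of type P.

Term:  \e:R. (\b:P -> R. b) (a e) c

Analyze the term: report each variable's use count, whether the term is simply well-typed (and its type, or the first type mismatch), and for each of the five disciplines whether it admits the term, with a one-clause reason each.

variable uses: a ×1, c ×1, e [bound] ×1, b [bound] ×1
order of uses: b, a, e, c
typing: the term checks, with type R -> R
ordered ✗ (use order b, a, e, c needs exchange)
linear ✓ (each of a, c, e, b used exactly once)
affine ✓ (at most one use each (a, c, e, b))
relevant ✓ (at least one use each (a, c, e, b))
unrestricted ✓ (simply typable at R -> R; W, C, E all held)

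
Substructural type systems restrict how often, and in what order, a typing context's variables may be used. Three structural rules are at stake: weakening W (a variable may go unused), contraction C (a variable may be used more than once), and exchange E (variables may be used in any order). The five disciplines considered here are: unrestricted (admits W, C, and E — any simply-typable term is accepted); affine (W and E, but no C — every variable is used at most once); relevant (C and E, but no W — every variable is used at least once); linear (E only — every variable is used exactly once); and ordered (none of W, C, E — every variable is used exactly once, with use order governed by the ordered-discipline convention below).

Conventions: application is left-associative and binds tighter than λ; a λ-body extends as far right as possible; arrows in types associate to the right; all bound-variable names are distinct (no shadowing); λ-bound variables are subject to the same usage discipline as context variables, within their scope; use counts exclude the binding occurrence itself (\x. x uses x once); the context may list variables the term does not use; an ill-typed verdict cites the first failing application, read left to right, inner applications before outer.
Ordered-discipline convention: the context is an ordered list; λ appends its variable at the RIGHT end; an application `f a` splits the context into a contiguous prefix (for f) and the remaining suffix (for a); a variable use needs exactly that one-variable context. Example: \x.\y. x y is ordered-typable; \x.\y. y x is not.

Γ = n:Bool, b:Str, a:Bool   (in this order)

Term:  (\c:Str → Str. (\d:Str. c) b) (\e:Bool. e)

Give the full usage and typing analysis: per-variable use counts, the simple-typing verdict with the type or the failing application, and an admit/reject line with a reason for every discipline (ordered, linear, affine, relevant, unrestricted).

counts: n: 0×, b: 1×, a: 0×, c (bound): 1×, d (bound): 0×, e (bound): 1×
uses in reading order: c, b, e
typing: ill-typed: an argument Bool → Bool mismatches the expected Str → Str
ordered: ✗, fails simple typing
linear: ✗, a type mismatch blocks all five
affine: ✗, the type mismatch rejects it
relevant: ✗, not simply typable
unrestricted: ✗, fails simple typing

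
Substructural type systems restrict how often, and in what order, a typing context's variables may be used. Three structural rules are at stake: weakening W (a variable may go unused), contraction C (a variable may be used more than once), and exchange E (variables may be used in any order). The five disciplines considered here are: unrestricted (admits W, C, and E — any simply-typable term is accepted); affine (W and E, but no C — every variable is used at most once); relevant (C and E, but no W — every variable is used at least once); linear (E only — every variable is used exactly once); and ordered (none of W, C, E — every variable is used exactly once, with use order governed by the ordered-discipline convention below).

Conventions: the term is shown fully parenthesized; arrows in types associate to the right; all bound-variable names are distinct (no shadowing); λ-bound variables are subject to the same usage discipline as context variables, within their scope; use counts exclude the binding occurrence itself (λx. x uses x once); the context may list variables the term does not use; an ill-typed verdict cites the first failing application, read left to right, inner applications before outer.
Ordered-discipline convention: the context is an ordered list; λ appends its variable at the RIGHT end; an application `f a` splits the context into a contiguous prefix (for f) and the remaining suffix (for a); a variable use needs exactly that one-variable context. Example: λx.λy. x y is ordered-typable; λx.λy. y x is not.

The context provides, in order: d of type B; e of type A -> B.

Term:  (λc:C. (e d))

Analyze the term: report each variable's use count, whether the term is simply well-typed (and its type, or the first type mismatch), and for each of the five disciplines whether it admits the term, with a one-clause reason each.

variable uses: d: 1×; e: 1×; c (bound): 0×
use order (left to right): e, d
typing: ill-typed: argument of type B where A is required
ordered ✗ (the type mismatch rejects it)
linear ✗ (not simply typable)
affine ✗ (fails simple typing)
relevant ✗ (a type mismatch blocks all five)
unrestricted ✗ (the type mismatch rejects it)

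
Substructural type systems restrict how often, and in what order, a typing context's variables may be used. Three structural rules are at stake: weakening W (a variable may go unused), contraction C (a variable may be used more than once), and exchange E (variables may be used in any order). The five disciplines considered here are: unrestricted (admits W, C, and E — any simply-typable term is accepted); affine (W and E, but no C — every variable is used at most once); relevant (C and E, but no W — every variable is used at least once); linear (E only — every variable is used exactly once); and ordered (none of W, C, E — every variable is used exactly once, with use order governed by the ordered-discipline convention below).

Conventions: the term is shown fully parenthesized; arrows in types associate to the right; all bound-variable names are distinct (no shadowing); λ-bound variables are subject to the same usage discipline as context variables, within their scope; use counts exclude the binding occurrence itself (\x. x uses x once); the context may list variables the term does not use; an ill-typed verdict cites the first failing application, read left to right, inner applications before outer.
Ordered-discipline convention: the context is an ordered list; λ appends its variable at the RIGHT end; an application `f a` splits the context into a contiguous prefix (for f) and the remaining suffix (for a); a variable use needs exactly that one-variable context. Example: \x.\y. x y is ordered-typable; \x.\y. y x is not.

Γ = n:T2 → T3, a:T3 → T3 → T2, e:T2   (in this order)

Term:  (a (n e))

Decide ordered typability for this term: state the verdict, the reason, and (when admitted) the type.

no — no ordered split (uses run a, n, e)
variable uses: n=1, a=1, e=1
uses in reading order: a, n, e
typing: well-typed at T3 → T2
all disciplines: ordered ✗; linear ✓; affine ✓; relevant ✓; unrestricted ✓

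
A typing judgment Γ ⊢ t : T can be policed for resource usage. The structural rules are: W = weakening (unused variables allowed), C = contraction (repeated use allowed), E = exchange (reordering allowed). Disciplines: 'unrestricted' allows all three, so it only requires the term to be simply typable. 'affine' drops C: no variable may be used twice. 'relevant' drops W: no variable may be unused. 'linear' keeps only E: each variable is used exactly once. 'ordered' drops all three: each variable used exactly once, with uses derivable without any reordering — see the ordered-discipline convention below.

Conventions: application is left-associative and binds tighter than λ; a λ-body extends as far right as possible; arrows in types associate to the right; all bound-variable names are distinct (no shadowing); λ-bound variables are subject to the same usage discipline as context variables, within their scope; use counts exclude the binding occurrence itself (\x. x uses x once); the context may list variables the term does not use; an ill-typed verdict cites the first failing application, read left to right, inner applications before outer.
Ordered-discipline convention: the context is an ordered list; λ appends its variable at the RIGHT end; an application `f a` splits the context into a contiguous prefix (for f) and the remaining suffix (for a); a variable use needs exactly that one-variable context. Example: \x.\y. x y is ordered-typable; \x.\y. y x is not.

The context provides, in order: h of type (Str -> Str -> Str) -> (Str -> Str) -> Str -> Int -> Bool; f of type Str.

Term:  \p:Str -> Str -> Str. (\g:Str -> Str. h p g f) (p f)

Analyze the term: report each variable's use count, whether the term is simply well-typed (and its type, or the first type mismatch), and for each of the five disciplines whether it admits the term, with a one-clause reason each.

counts: h: 1×, f: 2×, p (λ-bound): 2×, g (λ-bound): 1×
uses in reading order: h, p, g, f, p, f
typing: well-typed at (Str -> Str -> Str) -> Int -> Bool
ordered: ✗, needs contraction — f ×2, p ×2
linear: ✗, needs contraction — f ×2, p ×2
affine: ✗, needs contraction — f ×2, p ×2
relevant: ✓, every one of h, f, p, g appears
unrestricted: ✓, well-typed at (Str -> Str -> Str) -> Int -> Bool; no restrictions here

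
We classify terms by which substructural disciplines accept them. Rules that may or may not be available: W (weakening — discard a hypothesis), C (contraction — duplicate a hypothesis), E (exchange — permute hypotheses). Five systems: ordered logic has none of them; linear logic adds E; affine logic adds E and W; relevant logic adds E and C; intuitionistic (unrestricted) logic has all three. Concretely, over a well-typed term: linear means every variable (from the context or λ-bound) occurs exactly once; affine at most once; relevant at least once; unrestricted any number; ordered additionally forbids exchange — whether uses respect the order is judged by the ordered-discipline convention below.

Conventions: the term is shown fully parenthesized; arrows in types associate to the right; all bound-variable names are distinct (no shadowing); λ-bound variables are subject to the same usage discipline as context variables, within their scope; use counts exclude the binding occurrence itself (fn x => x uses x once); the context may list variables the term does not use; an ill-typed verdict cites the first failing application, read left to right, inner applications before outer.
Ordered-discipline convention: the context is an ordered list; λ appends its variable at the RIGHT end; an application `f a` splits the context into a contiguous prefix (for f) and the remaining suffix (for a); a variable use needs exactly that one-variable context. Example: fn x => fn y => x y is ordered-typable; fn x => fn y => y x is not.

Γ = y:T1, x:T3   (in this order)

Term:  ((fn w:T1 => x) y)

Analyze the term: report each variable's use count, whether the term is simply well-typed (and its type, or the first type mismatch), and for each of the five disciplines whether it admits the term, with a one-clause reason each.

usage: y: 1×, x: 1×, w [bound]: 0×
left-to-right use order: x, y
typing: well-typed — term : T3
ordered: ✗ — w left unused
linear: ✗ — w left unused
affine: ✓ — at most one use each (y, x, w)
relevant: ✗ — w left unused
unrestricted: ✓ — type-checks (T3) and nothing is barred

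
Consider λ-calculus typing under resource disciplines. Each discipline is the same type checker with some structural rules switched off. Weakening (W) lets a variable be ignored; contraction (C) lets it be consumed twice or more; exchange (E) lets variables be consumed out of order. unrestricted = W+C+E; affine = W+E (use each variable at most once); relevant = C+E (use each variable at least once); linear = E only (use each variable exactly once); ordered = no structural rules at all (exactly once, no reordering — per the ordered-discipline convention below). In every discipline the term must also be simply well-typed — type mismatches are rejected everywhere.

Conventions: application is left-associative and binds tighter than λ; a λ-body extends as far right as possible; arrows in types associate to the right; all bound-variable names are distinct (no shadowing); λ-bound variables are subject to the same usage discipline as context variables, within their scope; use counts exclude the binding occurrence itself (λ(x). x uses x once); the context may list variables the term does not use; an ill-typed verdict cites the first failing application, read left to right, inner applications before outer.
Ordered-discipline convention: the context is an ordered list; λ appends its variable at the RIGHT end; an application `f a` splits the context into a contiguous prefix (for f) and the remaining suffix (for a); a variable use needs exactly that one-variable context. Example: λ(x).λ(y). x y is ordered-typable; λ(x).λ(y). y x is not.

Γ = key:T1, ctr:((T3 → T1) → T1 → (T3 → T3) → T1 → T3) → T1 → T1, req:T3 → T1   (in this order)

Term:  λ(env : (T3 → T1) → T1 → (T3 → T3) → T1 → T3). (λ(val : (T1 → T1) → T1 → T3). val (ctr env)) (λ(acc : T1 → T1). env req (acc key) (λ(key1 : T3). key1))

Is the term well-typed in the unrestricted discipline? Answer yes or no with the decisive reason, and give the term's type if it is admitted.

yes — typability at ((T3 → T1) → T1 → (T3 → T3) → T1 → T3) → T1 → T3 is all that's needed; term : ((T3 → T1) → T1 → (T3 → T3) → T1 → T3) → T1 → T3
counts: key=1; ctr=1; req=1; env [bound]=2; val [bound]=1; acc [bound]=1; key1 [bound]=1
order of uses: val, ctr, env, env, req, acc, key, key1
typing: well-typed — term : ((T3 → T1) → T1 → (T3 → T3) → T1 → T3) → T1 → T3
across the five disciplines: ordered ✗ | linear ✗ | affine ✗ | relevant ✓ | unrestricted ✓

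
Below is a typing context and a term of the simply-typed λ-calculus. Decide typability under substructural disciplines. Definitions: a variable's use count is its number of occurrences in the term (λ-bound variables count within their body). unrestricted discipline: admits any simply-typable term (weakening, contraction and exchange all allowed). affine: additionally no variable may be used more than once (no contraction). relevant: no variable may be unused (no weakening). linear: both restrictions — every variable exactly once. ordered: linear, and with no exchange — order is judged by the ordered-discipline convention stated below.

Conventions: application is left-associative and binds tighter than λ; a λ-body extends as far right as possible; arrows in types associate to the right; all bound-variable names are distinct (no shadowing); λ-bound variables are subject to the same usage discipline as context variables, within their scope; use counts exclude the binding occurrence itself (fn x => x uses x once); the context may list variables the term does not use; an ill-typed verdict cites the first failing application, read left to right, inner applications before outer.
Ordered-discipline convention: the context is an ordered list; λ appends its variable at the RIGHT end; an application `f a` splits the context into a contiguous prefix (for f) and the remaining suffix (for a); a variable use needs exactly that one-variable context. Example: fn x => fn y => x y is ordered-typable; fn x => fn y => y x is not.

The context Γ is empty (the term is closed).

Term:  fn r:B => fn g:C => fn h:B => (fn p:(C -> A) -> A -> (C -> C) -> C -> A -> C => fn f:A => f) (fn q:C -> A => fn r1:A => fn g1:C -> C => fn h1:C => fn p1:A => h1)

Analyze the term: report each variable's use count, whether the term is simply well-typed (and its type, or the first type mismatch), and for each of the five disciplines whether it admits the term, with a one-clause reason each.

use counts: r [bound]=0; g [bound]=0; h [bound]=0; p [bound]=0; f [bound]=1; q [bound]=0; r1 [bound]=0; g1 [bound]=0; h1 [bound]=1; p1 [bound]=0
uses in reading order: f, h1
typing: ✓ — B -> C -> B -> A -> A
ordered: ✗ — r, g, h, p, q, r1, g1, p1 left unused
linear: ✗ — r, g, h, p, q, r1, g1, p1 left unused
affine: ✓ — no duplicate uses among r, g, h, p, f, q, r1, g1, h1, p1
relevant: ✗ — r, g, h, p, q, r1, g1, p1 left unused
unrestricted: ✓ — type-checks (B -> C -> B -> A -> A) and nothing is barred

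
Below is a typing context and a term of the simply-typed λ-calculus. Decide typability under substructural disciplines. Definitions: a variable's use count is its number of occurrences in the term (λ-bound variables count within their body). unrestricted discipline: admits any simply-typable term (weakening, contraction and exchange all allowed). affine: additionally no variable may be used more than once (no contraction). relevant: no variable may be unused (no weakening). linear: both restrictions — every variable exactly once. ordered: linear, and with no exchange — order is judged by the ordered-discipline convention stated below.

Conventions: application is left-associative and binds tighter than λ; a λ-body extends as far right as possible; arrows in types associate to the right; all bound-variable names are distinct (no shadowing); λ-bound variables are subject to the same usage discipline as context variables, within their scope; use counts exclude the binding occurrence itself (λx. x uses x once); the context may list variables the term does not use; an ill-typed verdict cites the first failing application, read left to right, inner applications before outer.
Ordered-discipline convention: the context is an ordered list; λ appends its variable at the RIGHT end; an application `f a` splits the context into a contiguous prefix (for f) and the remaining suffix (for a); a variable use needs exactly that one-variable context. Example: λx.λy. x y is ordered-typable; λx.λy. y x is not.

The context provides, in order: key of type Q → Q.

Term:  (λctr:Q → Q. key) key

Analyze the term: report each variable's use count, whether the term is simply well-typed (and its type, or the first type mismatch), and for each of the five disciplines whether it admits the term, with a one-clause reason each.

variable uses: key: 2; ctr (λ-bound): 0
left-to-right use order: key, key
typing: the term checks, with type Q → Q
ordered: ✗ — key ×2 used more than once (contraction); unused: ctr — weakening required
linear: ✗ — key ×2 used more than once (contraction); unused: ctr — weakening required
affine: ✗ — key ×2 used more than once (contraction)
relevant: ✗ — unused: ctr — weakening required
unrestricted: ✓ — typability at Q → Q is all that's needed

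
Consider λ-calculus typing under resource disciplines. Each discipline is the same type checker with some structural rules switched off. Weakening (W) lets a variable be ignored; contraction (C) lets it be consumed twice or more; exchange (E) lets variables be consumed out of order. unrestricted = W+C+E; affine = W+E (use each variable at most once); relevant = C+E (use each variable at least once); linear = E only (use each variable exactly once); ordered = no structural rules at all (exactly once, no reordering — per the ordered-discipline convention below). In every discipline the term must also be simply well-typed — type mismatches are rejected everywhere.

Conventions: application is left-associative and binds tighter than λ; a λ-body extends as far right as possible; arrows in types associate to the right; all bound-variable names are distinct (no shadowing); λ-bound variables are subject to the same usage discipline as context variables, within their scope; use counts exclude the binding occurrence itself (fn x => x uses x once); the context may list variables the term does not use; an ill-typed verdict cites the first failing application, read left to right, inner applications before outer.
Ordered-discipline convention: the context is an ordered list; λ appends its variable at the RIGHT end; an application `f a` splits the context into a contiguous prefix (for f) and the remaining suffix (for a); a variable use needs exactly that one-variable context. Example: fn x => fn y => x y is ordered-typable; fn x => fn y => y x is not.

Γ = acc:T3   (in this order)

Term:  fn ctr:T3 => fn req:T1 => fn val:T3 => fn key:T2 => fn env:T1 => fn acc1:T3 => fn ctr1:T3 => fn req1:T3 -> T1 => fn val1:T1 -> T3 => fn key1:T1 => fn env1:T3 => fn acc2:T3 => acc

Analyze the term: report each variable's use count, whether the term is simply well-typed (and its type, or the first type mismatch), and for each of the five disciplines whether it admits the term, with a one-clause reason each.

variable uses: acc: 1×; ctr (λ-bound): 0×; req (λ-bound): 0×; val (λ-bound): 0×; key (λ-bound): 0×; env (λ-bound): 0×; acc1 (λ-bound): 0×; ctr1 (λ-bound): 0×; req1 (λ-bound): 0×; val1 (λ-bound): 0×; key1 (λ-bound): 0×; env1 (λ-bound): 0×; acc2 (λ-bound): 0×
order of uses: acc
typing: well-typed at T3 -> T1 -> T3 -> T2 -> T1 -> T3 -> T3 -> (T3 -> T1) -> (T1 -> T3) -> T1 -> T3 -> T3 -> T3
ordered: ✗ — ctr, req, val, key, env, acc1, ctr1, req1, val1, key1, env1, acc2 never used (weakening)
linear: ✗ — ctr, req, val, key, env, acc1, ctr1, req1, val1, key1, env1, acc2 never used (weakening)
affine: ✓ — no duplicate uses among acc, ctr, req, val, key, env, acc1, ctr1, req1, val1, key1, env1, acc2
relevant: ✗ — ctr, req, val, key, env, acc1, ctr1, req1, val1, key1, env1, acc2 never used (weakening)
unrestricted: ✓ — simply typable at T3 -> T1 -> T3 -> T2 -> T1 -> T3 -> T3 -> (T3 -> T1) -> (T1 -> T3) -> T1 -> T3 -> T3 -> T3; W, C, E all held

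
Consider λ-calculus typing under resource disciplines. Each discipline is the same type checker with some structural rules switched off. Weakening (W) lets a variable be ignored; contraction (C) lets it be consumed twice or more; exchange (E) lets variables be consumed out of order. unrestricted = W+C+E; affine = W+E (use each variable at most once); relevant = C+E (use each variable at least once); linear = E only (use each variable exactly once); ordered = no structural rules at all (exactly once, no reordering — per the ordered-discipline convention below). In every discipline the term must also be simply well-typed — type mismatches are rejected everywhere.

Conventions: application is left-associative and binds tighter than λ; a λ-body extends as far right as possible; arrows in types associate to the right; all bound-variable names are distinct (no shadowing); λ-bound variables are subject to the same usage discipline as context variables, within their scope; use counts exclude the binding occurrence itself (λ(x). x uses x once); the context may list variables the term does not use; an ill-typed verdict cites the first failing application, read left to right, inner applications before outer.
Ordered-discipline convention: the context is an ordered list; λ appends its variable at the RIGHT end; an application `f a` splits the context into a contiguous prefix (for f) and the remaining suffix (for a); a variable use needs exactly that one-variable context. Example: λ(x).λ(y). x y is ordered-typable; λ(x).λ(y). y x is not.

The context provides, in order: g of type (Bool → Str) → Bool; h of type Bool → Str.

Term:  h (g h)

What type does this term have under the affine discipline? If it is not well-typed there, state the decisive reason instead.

not well-typed under affine — h ×2 used more than once (contraction)
usage: g: 1×; h: 2×
order of uses: h, g, h
typing: well-typed — term : Str
summary: ordered ✗; linear ✗; affine ✗; relevant ✓; unrestricted ✓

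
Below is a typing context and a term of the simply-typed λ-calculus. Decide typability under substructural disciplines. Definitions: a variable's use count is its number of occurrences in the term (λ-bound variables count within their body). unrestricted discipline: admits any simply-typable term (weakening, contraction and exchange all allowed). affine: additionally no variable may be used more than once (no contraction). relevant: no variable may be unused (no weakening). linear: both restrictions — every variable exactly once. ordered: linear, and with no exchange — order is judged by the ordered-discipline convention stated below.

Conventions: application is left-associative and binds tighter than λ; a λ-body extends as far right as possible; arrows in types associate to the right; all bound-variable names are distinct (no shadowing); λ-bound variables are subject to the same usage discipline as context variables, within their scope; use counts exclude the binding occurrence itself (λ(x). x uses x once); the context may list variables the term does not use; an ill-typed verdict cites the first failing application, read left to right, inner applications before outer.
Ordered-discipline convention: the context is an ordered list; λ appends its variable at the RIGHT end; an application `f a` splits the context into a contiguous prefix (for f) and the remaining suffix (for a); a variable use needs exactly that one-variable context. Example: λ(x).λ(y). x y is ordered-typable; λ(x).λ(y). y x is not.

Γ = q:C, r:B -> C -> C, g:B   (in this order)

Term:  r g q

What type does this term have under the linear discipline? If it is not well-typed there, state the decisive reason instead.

term : C
counts: q=1; r=1; g=1
order of uses: r, g, q
typing: the term checks, with type C
summary: ordered ✗ · linear ✓ · affine ✓ · relevant ✓ · unrestricted ✓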